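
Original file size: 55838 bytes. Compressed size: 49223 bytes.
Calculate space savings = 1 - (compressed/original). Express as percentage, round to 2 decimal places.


ratio = compressed/original = 49223/55838 = 0.881532
savings = 1 - ratio = 1 - 0.881532 = 0.118468
as a percentage: 0.118468 * 100 = 11.85%

Space savings = 1 - 49223/55838 = 11.85%


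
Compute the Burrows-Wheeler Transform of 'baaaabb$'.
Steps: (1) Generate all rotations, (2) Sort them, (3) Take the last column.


Rotations (sorted):
  0: $baaaabb -> last char: b
  1: aaaabb$b -> last char: b
  2: aaabb$ba -> last char: a
  3: aabb$baa -> last char: a
  4: abb$baaa -> last char: a
  5: b$baaaab -> last char: b
  6: baaaabb$ -> last char: $
  7: bb$baaaa -> last char: a


BWT = bbaaab$a


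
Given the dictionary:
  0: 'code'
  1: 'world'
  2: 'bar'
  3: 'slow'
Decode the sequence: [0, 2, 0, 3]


Look up each index in the dictionary:
  0 -> 'code'
  2 -> 'bar'
  0 -> 'code'
  3 -> 'slow'

Decoded: "code bar code slow"


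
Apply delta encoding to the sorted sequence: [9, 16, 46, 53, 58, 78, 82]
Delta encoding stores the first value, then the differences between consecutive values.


First value: 9
Deltas:
  16 - 9 = 7
  46 - 16 = 30
  53 - 46 = 7
  58 - 53 = 5
  78 - 58 = 20
  82 - 78 = 4


Delta encoded: [9, 7, 30, 7, 5, 20, 4]


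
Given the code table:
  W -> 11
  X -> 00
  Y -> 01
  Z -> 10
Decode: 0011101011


Decoding:
00 -> X
11 -> W
10 -> Z
10 -> Z
11 -> W


Result: XWZZW


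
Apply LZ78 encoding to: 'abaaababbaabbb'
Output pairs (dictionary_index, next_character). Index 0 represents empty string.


LZ78 encoding steps:
Dictionary: {0: ''}
Step 1: w='' (idx 0), next='a' -> output (0, 'a'), add 'a' as idx 1
Step 2: w='' (idx 0), next='b' -> output (0, 'b'), add 'b' as idx 2
Step 3: w='a' (idx 1), next='a' -> output (1, 'a'), add 'aa' as idx 3
Step 4: w='a' (idx 1), next='b' -> output (1, 'b'), add 'ab' as idx 4
Step 5: w='ab' (idx 4), next='b' -> output (4, 'b'), add 'abb' as idx 5
Step 6: w='aa' (idx 3), next='b' -> output (3, 'b'), add 'aab' as idx 6
Step 7: w='b' (idx 2), next='b' -> output (2, 'b'), add 'bb' as idx 7


Encoded: [(0, 'a'), (0, 'b'), (1, 'a'), (1, 'b'), (4, 'b'), (3, 'b'), (2, 'b')]


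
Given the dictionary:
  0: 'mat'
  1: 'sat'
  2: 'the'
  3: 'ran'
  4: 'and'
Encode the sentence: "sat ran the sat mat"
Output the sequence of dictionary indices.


Look up each word in the dictionary:
  'sat' -> 1
  'ran' -> 3
  'the' -> 2
  'sat' -> 1
  'mat' -> 0

Encoded: [1, 3, 2, 1, 0]


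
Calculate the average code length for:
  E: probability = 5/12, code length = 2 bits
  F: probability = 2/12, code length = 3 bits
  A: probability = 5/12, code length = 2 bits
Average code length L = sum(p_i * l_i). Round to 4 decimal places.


Weighted contributions p_i * l_i:
  E: (5/12) * 2 = 10/12
  F: (2/12) * 3 = 6/12
  A: (5/12) * 2 = 10/12
Sum = (10 + 6 + 10)/12 = 26/12

L = 26/12 = 2.1667 bits/symbol


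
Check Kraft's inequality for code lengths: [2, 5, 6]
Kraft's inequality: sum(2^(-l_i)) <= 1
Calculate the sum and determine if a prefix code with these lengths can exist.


Sum = 2^(-2) + 2^(-5) + 2^(-6)
    = 0.25 + 0.03125 + 0.015625
    = 19/64 = 0.296875
Since 0.296875 <= 1, Kraft's inequality IS satisfied.
A prefix code with these lengths CAN exist.

Kraft sum = 0.296875. Satisfied.


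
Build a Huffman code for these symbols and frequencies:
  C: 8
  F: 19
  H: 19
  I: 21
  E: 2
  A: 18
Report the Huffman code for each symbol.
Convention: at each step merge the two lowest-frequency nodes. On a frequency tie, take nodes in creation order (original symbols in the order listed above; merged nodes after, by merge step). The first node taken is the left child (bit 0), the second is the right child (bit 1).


Huffman tree construction:
Step 1: Merge E(2) + C(8) = 10
Step 2: Merge (E+C)(10) + A(18) = 28
Step 3: Merge F(19) + H(19) = 38
Step 4: Merge I(21) + ((E+C)+A)(28) = 49
Step 5: Merge (F+H)(38) + (I+((E+C)+A))(49) = 87
Read each symbol's code off the tree from the root (left child = 0, right child = 1).

Codes:
  C: 1101 (length 4)
  F: 00 (length 2)
  H: 01 (length 2)
  I: 10 (length 2)
  E: 1100 (length 4)
  A: 111 (length 3)
Average code length: 212/87 = 2.4368 bits/symbol


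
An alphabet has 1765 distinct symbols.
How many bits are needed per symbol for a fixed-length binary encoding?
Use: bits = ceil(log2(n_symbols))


log2(1765) = 10.7855
Bracket: 2^10 = 1024 < 1765 <= 2^11 = 2048
So ceil(log2(1765)) = 11

bits = ceil(log2(1765)) = ceil(10.7855) = 11 bits


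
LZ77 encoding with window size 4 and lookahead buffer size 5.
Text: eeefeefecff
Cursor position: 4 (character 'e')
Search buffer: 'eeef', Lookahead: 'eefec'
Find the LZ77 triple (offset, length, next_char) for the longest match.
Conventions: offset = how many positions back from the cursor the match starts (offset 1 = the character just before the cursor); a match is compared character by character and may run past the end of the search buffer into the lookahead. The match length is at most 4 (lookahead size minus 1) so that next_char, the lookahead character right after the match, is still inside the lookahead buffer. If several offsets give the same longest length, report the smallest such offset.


Try each offset into the search buffer:
  offset=1 (pos 3, char 'f'): match length 0
  offset=2 (pos 2, char 'e'): match length 1
  offset=3 (pos 1, char 'e'): match length 4
  offset=4 (pos 0, char 'e'): match length 2
Longest match has length 4 at offset 3.
next_char = character at position 4 + 4 = 8 -> 'c'

Best match: offset=3, length=4 (matching 'eefe' starting at position 1)
LZ77 triple: (3, 4, 'c')


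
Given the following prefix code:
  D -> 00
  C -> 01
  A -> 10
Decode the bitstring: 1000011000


Decoding step by step:
Bits 10 -> A
Bits 00 -> D
Bits 01 -> C
Bits 10 -> A
Bits 00 -> D


Decoded message: ADCAD


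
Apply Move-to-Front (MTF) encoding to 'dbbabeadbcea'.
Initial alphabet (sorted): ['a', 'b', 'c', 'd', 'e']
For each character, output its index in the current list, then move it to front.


MTF encoding:
'd': index 3 in ['a', 'b', 'c', 'd', 'e'] -> ['d', 'a', 'b', 'c', 'e']
'b': index 2 in ['d', 'a', 'b', 'c', 'e'] -> ['b', 'd', 'a', 'c', 'e']
'b': index 0 in ['b', 'd', 'a', 'c', 'e'] -> ['b', 'd', 'a', 'c', 'e']
'a': index 2 in ['b', 'd', 'a', 'c', 'e'] -> ['a', 'b', 'd', 'c', 'e']
'b': index 1 in ['a', 'b', 'd', 'c', 'e'] -> ['b', 'a', 'd', 'c', 'e']
'e': index 4 in ['b', 'a', 'd', 'c', 'e'] -> ['e', 'b', 'a', 'd', 'c']
'a': index 2 in ['e', 'b', 'a', 'd', 'c'] -> ['a', 'e', 'b', 'd', 'c']
'd': index 3 in ['a', 'e', 'b', 'd', 'c'] -> ['d', 'a', 'e', 'b', 'c']
'b': index 3 in ['d', 'a', 'e', 'b', 'c'] -> ['b', 'd', 'a', 'e', 'c']
'c': index 4 in ['b', 'd', 'a', 'e', 'c'] -> ['c', 'b', 'd', 'a', 'e']
'e': index 4 in ['c', 'b', 'd', 'a', 'e'] -> ['e', 'c', 'b', 'd', 'a']
'a': index 4 in ['e', 'c', 'b', 'd', 'a'] -> ['a', 'e', 'c', 'b', 'd']


Output: [3, 2, 0, 2, 1, 4, 2, 3, 3, 4, 4, 4]


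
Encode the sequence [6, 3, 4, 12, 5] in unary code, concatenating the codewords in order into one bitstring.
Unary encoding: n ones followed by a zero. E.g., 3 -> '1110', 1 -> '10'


Encode each number as n ones followed by a terminating 0:
  6 -> 1111110 (7 bits)
  3 -> 1110 (4 bits)
  4 -> 11110 (5 bits)
  12 -> 1111111111110 (13 bits)
  5 -> 111110 (6 bits)
Total length = 7 + 4 + 5 + 13 + 6 = 35 bits.

Unary([6, 3, 4, 12, 5]) = 11111101110111101111111111110111110 (35 bits)


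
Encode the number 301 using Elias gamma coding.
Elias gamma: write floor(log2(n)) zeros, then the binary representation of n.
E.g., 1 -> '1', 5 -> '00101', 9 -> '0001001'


num_bits = floor(log2(301)) + 1 = 9
leading_zeros = num_bits - 1 = 8
binary(301) = 100101101

Elias gamma(301) = '00000000' + '100101101' = 00000000100101101 (17 bits)


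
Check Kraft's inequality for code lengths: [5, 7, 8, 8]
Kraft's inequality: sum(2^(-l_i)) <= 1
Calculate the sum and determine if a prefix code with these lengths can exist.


Sum = 2^(-5) + 2^(-7) + 2^(-8) + 2^(-8)
    = 0.03125 + 0.0078125 + 0.00390625 + 0.00390625
    = 12/256 = 0.046875
Since 0.046875 <= 1, Kraft's inequality IS satisfied.
A prefix code with these lengths CAN exist.

Kraft sum = 0.046875. Satisfied.


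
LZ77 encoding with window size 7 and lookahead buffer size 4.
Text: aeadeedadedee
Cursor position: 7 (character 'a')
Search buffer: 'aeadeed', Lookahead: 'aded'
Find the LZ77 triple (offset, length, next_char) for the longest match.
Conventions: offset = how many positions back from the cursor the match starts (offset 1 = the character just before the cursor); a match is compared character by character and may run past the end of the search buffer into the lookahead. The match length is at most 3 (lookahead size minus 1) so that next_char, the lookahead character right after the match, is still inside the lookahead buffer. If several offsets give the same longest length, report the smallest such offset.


Try each offset into the search buffer:
  offset=1 (pos 6, char 'd'): match length 0
  offset=2 (pos 5, char 'e'): match length 0
  offset=3 (pos 4, char 'e'): match length 0
  offset=4 (pos 3, char 'd'): match length 0
  offset=5 (pos 2, char 'a'): match length 3
  offset=6 (pos 1, char 'e'): match length 0
  offset=7 (pos 0, char 'a'): match length 1
Longest match has length 3 at offset 5.
next_char = character at position 7 + 3 = 10 -> 'd'

Best match: offset=5, length=3 (matching 'ade' starting at position 2)
LZ77 triple: (5, 3, 'd')


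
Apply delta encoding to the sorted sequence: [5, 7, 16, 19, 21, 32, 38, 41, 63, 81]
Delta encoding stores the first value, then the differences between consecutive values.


First value: 5
Deltas:
  7 - 5 = 2
  16 - 7 = 9
  19 - 16 = 3
  21 - 19 = 2
  32 - 21 = 11
  38 - 32 = 6
  41 - 38 = 3
  63 - 41 = 22
  81 - 63 = 18


Delta encoded: [5, 2, 9, 3, 2, 11, 6, 3, 22, 18]


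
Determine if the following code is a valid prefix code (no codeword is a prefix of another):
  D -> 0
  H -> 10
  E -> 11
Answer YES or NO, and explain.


Checking each pair (does one codeword prefix another?):
  D='0' vs H='10': no prefix
  D='0' vs E='11': no prefix
  H='10' vs D='0': no prefix
  H='10' vs E='11': no prefix
  E='11' vs D='0': no prefix
  E='11' vs H='10': no prefix
No violation found over all pairs.

YES -- this is a valid prefix code. No codeword is a prefix of any other codeword.


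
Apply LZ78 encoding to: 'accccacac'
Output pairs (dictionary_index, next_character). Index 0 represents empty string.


LZ78 encoding steps:
Dictionary: {0: ''}
Step 1: w='' (idx 0), next='a' -> output (0, 'a'), add 'a' as idx 1
Step 2: w='' (idx 0), next='c' -> output (0, 'c'), add 'c' as idx 2
Step 3: w='c' (idx 2), next='c' -> output (2, 'c'), add 'cc' as idx 3
Step 4: w='c' (idx 2), next='a' -> output (2, 'a'), add 'ca' as idx 4
Step 5: w='ca' (idx 4), next='c' -> output (4, 'c'), add 'cac' as idx 5


Encoded: [(0, 'a'), (0, 'c'), (2, 'c'), (2, 'a'), (4, 'c')]


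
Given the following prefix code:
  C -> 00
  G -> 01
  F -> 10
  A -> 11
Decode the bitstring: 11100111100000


Decoding step by step:
Bits 11 -> A
Bits 10 -> F
Bits 01 -> G
Bits 11 -> A
Bits 10 -> F
Bits 00 -> C
Bits 00 -> C


Decoded message: AFGAFCC


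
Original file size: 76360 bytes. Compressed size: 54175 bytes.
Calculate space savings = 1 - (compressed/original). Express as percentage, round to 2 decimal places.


ratio = compressed/original = 54175/76360 = 0.709468
savings = 1 - ratio = 1 - 0.709468 = 0.290532
as a percentage: 0.290532 * 100 = 29.05%

Space savings = 1 - 54175/76360 = 29.05%


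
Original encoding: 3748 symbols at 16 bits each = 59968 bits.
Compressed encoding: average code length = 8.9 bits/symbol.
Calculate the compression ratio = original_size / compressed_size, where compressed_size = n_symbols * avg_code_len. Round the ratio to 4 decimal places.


original_size = n_symbols * orig_bits = 3748 * 16 = 59968 bits
compressed_size = n_symbols * avg_code_len = 3748 * 8.9 = 33357.2 bits
ratio = original_size / compressed_size = 59968 / 33357.2 = 1.7978

Compression ratio = 1.7978


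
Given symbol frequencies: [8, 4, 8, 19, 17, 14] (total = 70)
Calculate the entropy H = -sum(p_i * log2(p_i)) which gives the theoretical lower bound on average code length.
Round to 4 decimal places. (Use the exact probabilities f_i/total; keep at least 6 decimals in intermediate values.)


Per-symbol terms -p_i * log2(p_i) with p_i = f_i/70:
  p = 8/70 = 0.114286: log2(p) = -3.129283, -p*log2(p) = 0.357632
  p = 4/70 = 0.057143: log2(p) = -4.129283, -p*log2(p) = 0.235959
  p = 8/70 = 0.114286: log2(p) = -3.129283, -p*log2(p) = 0.357632
  p = 19/70 = 0.271429: log2(p) = -1.881356, -p*log2(p) = 0.510654
  p = 17/70 = 0.242857: log2(p) = -2.041820, -p*log2(p) = 0.495871
  p = 14/70 = 0.200000: log2(p) = -2.321928, -p*log2(p) = 0.464386
H = 0.357632 + 0.235959 + 0.357632 + 0.510654 + 0.495871 + 0.464386 = 2.422134

H = 2.4221 bits/symbol


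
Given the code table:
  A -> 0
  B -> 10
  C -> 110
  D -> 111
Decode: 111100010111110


Decoding:
111 -> D
10 -> B
0 -> A
0 -> A
10 -> B
111 -> D
110 -> C


Result: DBAABDC


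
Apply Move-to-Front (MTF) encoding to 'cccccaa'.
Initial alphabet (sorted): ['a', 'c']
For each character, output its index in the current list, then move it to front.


MTF encoding:
'c': index 1 in ['a', 'c'] -> ['c', 'a']
'c': index 0 in ['c', 'a'] -> ['c', 'a']
'c': index 0 in ['c', 'a'] -> ['c', 'a']
'c': index 0 in ['c', 'a'] -> ['c', 'a']
'c': index 0 in ['c', 'a'] -> ['c', 'a']
'a': index 1 in ['c', 'a'] -> ['a', 'c']
'a': index 0 in ['a', 'c'] -> ['a', 'c']


Output: [1, 0, 0, 0, 0, 1, 0]


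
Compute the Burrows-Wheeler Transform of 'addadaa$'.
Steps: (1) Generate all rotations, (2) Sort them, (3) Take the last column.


Rotations (sorted):
  0: $addadaa -> last char: a
  1: a$addada -> last char: a
  2: aa$addad -> last char: d
  3: adaa$add -> last char: d
  4: addadaa$ -> last char: $
  5: daa$adda -> last char: a
  6: dadaa$ad -> last char: d
  7: ddadaa$a -> last char: a


BWT = aadd$ada


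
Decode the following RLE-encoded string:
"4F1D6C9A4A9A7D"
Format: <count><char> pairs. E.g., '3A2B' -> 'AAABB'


Expanding each <count><char> pair:
  4F -> 'FFFF'
  1D -> 'D'
  6C -> 'CCCCCC'
  9A -> 'AAAAAAAAA'
  4A -> 'AAAA'
  9A -> 'AAAAAAAAA'
  7D -> 'DDDDDDD'

Decoded = FFFFDCCCCCCAAAAAAAAAAAAAAAAAAAAAADDDDDDD


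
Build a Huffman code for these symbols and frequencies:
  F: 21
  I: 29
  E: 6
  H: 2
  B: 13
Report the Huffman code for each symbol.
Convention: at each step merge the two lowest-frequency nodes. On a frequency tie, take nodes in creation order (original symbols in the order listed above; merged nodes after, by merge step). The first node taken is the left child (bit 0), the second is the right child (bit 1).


Huffman tree construction:
Step 1: Merge H(2) + E(6) = 8
Step 2: Merge (H+E)(8) + B(13) = 21
Step 3: Merge F(21) + ((H+E)+B)(21) = 42
Step 4: Merge I(29) + (F+((H+E)+B))(42) = 71
Read each symbol's code off the tree from the root (left child = 0, right child = 1).

Codes:
  F: 10 (length 2)
  I: 0 (length 1)
  E: 1101 (length 4)
  H: 1100 (length 4)
  B: 111 (length 3)
Average code length: 142/71 = 2.0000 bits/symbol


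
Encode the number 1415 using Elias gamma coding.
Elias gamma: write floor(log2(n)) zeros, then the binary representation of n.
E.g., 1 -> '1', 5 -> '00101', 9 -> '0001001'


num_bits = floor(log2(1415)) + 1 = 11
leading_zeros = num_bits - 1 = 10
binary(1415) = 10110000111

Elias gamma(1415) = '0000000000' + '10110000111' = 000000000010110000111 (21 bits)


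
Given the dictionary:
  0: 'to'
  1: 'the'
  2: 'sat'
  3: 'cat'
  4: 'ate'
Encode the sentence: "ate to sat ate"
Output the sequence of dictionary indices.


Look up each word in the dictionary:
  'ate' -> 4
  'to' -> 0
  'sat' -> 2
  'ate' -> 4

Encoded: [4, 0, 2, 4]


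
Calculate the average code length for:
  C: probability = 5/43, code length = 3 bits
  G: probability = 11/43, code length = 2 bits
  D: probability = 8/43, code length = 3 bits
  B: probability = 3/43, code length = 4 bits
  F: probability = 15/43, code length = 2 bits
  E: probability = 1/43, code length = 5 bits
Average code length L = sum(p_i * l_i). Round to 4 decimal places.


Weighted contributions p_i * l_i:
  C: (5/43) * 3 = 15/43
  G: (11/43) * 2 = 22/43
  D: (8/43) * 3 = 24/43
  B: (3/43) * 4 = 12/43
  F: (15/43) * 2 = 30/43
  E: (1/43) * 5 = 5/43
Sum = (15 + 22 + 24 + 12 + 30 + 5)/43 = 108/43

L = 108/43 = 2.5116 bits/symbol


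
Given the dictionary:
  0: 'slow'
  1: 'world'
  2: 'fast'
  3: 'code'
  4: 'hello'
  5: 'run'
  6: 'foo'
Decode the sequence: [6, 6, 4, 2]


Look up each index in the dictionary:
  6 -> 'foo'
  6 -> 'foo'
  4 -> 'hello'
  2 -> 'fast'

Decoded: "foo foo hello fast"


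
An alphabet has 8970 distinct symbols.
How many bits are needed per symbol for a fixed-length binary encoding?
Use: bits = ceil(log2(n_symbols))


log2(8970) = 13.1309
Bracket: 2^13 = 8192 < 8970 <= 2^14 = 16384
So ceil(log2(8970)) = 14

bits = ceil(log2(8970)) = ceil(13.1309) = 14 bits


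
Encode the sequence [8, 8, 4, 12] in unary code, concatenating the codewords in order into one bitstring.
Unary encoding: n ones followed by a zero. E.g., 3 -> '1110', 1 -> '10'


Encode each number as n ones followed by a terminating 0:
  8 -> 111111110 (9 bits)
  8 -> 111111110 (9 bits)
  4 -> 11110 (5 bits)
  12 -> 1111111111110 (13 bits)
Total length = 9 + 9 + 5 + 13 = 36 bits.

Unary([8, 8, 4, 12]) = 111111110111111110111101111111111110 (36 bits)


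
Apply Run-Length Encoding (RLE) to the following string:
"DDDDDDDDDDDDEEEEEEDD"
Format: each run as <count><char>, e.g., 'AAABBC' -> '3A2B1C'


Scanning runs left to right:
  i=0: run of 'D' x 12 -> '12D'
  i=12: run of 'E' x 6 -> '6E'
  i=18: run of 'D' x 2 -> '2D'

RLE = 12D6E2D


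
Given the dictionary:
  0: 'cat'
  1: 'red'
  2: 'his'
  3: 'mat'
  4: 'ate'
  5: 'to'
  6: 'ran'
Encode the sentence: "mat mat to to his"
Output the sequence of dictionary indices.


Look up each word in the dictionary:
  'mat' -> 3
  'mat' -> 3
  'to' -> 5
  'to' -> 5
  'his' -> 2

Encoded: [3, 3, 5, 5, 2]


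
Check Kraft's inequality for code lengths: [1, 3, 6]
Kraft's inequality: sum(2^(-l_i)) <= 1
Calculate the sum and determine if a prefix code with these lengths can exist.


Sum = 2^(-1) + 2^(-3) + 2^(-6)
    = 0.5 + 0.125 + 0.015625
    = 41/64 = 0.640625
Since 0.640625 <= 1, Kraft's inequality IS satisfied.
A prefix code with these lengths CAN exist.

Kraft sum = 0.640625. Satisfied.


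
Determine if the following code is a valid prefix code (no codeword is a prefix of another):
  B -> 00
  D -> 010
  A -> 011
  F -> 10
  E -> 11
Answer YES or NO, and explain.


Checking each pair (does one codeword prefix another?):
  B='00' vs D='010': no prefix
  B='00' vs A='011': no prefix
  B='00' vs F='10': no prefix
  B='00' vs E='11': no prefix
  D='010' vs B='00': no prefix
  D='010' vs A='011': no prefix
  D='010' vs F='10': no prefix
  D='010' vs E='11': no prefix
  A='011' vs B='00': no prefix
  A='011' vs D='010': no prefix
  A='011' vs F='10': no prefix
  A='011' vs E='11': no prefix
  F='10' vs B='00': no prefix
  F='10' vs D='010': no prefix
  F='10' vs A='011': no prefix
  F='10' vs E='11': no prefix
  E='11' vs B='00': no prefix
  E='11' vs D='010': no prefix
  E='11' vs A='011': no prefix
  E='11' vs F='10': no prefix
No violation found over all pairs.

YES -- this is a valid prefix code. No codeword is a prefix of any other codeword.


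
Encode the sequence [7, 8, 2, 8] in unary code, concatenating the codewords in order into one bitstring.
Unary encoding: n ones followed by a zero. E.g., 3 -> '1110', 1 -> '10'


Encode each number as n ones followed by a terminating 0:
  7 -> 11111110 (8 bits)
  8 -> 111111110 (9 bits)
  2 -> 110 (3 bits)
  8 -> 111111110 (9 bits)
Total length = 8 + 9 + 3 + 9 = 29 bits.

Unary([7, 8, 2, 8]) = 11111110111111110110111111110 (29 bits)


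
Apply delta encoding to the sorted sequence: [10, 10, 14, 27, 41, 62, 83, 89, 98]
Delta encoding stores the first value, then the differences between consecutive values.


First value: 10
Deltas:
  10 - 10 = 0
  14 - 10 = 4
  27 - 14 = 13
  41 - 27 = 14
  62 - 41 = 21
  83 - 62 = 21
  89 - 83 = 6
  98 - 89 = 9


Delta encoded: [10, 0, 4, 13, 14, 21, 21, 6, 9]


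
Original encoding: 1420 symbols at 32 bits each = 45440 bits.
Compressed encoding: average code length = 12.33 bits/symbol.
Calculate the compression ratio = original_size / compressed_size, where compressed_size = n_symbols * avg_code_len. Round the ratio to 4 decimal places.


original_size = n_symbols * orig_bits = 1420 * 32 = 45440 bits
compressed_size = n_symbols * avg_code_len = 1420 * 12.33 = 17508.6 bits
ratio = original_size / compressed_size = 45440 / 17508.6 = 2.5953

Compression ratio = 2.5953


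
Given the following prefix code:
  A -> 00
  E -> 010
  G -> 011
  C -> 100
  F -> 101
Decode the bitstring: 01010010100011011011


Decoding step by step:
Bits 010 -> E
Bits 100 -> C
Bits 101 -> F
Bits 00 -> A
Bits 011 -> G
Bits 011 -> G
Bits 011 -> G


Decoded message: ECFAGGG


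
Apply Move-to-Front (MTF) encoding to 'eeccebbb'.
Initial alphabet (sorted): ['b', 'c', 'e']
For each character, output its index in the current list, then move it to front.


MTF encoding:
'e': index 2 in ['b', 'c', 'e'] -> ['e', 'b', 'c']
'e': index 0 in ['e', 'b', 'c'] -> ['e', 'b', 'c']
'c': index 2 in ['e', 'b', 'c'] -> ['c', 'e', 'b']
'c': index 0 in ['c', 'e', 'b'] -> ['c', 'e', 'b']
'e': index 1 in ['c', 'e', 'b'] -> ['e', 'c', 'b']
'b': index 2 in ['e', 'c', 'b'] -> ['b', 'e', 'c']
'b': index 0 in ['b', 'e', 'c'] -> ['b', 'e', 'c']
'b': index 0 in ['b', 'e', 'c'] -> ['b', 'e', 'c']


Output: [2, 0, 2, 0, 1, 2, 0, 0]


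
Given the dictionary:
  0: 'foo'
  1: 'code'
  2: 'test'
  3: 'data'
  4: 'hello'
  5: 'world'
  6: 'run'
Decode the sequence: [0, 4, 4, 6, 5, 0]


Look up each index in the dictionary:
  0 -> 'foo'
  4 -> 'hello'
  4 -> 'hello'
  6 -> 'run'
  5 -> 'world'
  0 -> 'foo'

Decoded: "foo hello hello run world foo"


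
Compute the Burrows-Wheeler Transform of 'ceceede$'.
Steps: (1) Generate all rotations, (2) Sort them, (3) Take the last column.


Rotations (sorted):
  0: $ceceede -> last char: e
  1: ceceede$ -> last char: $
  2: ceede$ce -> last char: e
  3: de$cecee -> last char: e
  4: e$ceceed -> last char: d
  5: eceede$c -> last char: c
  6: ede$cece -> last char: e
  7: eede$cec -> last char: c


BWT = e$eedcec


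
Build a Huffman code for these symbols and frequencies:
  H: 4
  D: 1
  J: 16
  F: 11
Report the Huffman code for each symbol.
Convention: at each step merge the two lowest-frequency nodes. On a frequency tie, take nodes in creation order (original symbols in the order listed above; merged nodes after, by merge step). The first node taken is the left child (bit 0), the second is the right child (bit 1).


Huffman tree construction:
Step 1: Merge D(1) + H(4) = 5
Step 2: Merge (D+H)(5) + F(11) = 16
Step 3: Merge J(16) + ((D+H)+F)(16) = 32
Read each symbol's code off the tree from the root (left child = 0, right child = 1).

Codes:
  H: 101 (length 3)
  D: 100 (length 3)
  J: 0 (length 1)
  F: 11 (length 2)
Average code length: 53/32 = 1.6563 bits/symbol


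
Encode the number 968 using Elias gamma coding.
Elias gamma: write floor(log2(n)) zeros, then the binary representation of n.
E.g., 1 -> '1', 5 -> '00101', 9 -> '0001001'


num_bits = floor(log2(968)) + 1 = 10
leading_zeros = num_bits - 1 = 9
binary(968) = 1111001000

Elias gamma(968) = '000000000' + '1111001000' = 0000000001111001000 (19 bits)


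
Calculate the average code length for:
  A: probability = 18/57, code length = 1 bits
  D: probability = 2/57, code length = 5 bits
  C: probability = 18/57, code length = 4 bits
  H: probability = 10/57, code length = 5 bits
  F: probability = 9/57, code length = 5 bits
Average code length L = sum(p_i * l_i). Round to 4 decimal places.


Weighted contributions p_i * l_i:
  A: (18/57) * 1 = 18/57
  D: (2/57) * 5 = 10/57
  C: (18/57) * 4 = 72/57
  H: (10/57) * 5 = 50/57
  F: (9/57) * 5 = 45/57
Sum = (18 + 10 + 72 + 50 + 45)/57 = 195/57

L = 195/57 = 3.4211 bits/symbol


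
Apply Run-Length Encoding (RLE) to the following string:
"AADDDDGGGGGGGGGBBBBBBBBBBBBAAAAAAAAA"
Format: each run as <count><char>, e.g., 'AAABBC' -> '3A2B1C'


Scanning runs left to right:
  i=0: run of 'A' x 2 -> '2A'
  i=2: run of 'D' x 4 -> '4D'
  i=6: run of 'G' x 9 -> '9G'
  i=15: run of 'B' x 12 -> '12B'
  i=27: run of 'A' x 9 -> '9A'

RLE = 2A4D9G12B9A


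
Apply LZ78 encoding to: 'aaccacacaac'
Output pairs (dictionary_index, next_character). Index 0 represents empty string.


LZ78 encoding steps:
Dictionary: {0: ''}
Step 1: w='' (idx 0), next='a' -> output (0, 'a'), add 'a' as idx 1
Step 2: w='a' (idx 1), next='c' -> output (1, 'c'), add 'ac' as idx 2
Step 3: w='' (idx 0), next='c' -> output (0, 'c'), add 'c' as idx 3
Step 4: w='ac' (idx 2), next='a' -> output (2, 'a'), add 'aca' as idx 4
Step 5: w='c' (idx 3), next='a' -> output (3, 'a'), add 'ca' as idx 5
Step 6: w='ac' (idx 2), end of input -> output (2, '')


Encoded: [(0, 'a'), (1, 'c'), (0, 'c'), (2, 'a'), (3, 'a'), (2, '')]


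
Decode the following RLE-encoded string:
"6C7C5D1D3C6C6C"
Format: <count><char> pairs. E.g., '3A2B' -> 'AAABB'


Expanding each <count><char> pair:
  6C -> 'CCCCCC'
  7C -> 'CCCCCCC'
  5D -> 'DDDDD'
  1D -> 'D'
  3C -> 'CCC'
  6C -> 'CCCCCC'
  6C -> 'CCCCCC'

Decoded = CCCCCCCCCCCCCDDDDDDCCCCCCCCCCCCCCC


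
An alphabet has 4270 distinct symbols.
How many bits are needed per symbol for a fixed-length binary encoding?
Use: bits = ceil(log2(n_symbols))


log2(4270) = 12.06
Bracket: 2^12 = 4096 < 4270 <= 2^13 = 8192
So ceil(log2(4270)) = 13

bits = ceil(log2(4270)) = ceil(12.06) = 13 bits


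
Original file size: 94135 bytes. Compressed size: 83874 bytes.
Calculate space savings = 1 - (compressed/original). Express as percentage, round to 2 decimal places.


ratio = compressed/original = 83874/94135 = 0.890997
savings = 1 - ratio = 1 - 0.890997 = 0.109003
as a percentage: 0.109003 * 100 = 10.9%

Space savings = 1 - 83874/94135 = 10.9%


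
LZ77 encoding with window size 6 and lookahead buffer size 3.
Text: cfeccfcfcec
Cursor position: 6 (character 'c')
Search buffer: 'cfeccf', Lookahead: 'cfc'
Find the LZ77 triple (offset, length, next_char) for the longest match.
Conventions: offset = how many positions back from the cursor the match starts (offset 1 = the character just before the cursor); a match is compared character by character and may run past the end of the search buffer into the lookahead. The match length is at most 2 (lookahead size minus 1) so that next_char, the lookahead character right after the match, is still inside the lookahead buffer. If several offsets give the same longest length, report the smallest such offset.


Try each offset into the search buffer:
  offset=1 (pos 5, char 'f'): match length 0
  offset=2 (pos 4, char 'c'): match length 2
  offset=3 (pos 3, char 'c'): match length 1
  offset=4 (pos 2, char 'e'): match length 0
  offset=5 (pos 1, char 'f'): match length 0
  offset=6 (pos 0, char 'c'): match length 2
Longest match has length 2, found at offsets 2, 6; take the smallest, offset 2.
next_char = character at position 6 + 2 = 8 -> 'c'

Best match: offset=2, length=2 (matching 'cf' starting at position 4)
LZ77 triple: (2, 2, 'c')


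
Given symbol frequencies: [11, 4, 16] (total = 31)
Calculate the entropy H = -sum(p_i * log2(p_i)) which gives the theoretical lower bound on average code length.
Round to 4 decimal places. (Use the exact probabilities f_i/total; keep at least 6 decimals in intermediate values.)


Per-symbol terms -p_i * log2(p_i) with p_i = f_i/31:
  p = 11/31 = 0.354839: log2(p) = -1.494765, -p*log2(p) = 0.530400
  p = 4/31 = 0.129032: log2(p) = -2.954196, -p*log2(p) = 0.381187
  p = 16/31 = 0.516129: log2(p) = -0.954196, -p*log2(p) = 0.492488
H = 0.530400 + 0.381187 + 0.492488 = 1.404075

H = 1.4041 bits/symbol


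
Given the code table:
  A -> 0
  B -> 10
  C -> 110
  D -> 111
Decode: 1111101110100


Decoding:
111 -> D
110 -> C
111 -> D
0 -> A
10 -> B
0 -> A


Result: DCDABA


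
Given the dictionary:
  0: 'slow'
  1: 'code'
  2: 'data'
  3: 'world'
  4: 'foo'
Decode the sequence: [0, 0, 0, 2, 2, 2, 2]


Look up each index in the dictionary:
  0 -> 'slow'
  0 -> 'slow'
  0 -> 'slow'
  2 -> 'data'
  2 -> 'data'
  2 -> 'data'
  2 -> 'data'

Decoded: "slow slow slow data data data data"


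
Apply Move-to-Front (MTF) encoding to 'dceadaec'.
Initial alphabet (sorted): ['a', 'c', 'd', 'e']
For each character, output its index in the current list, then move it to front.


MTF encoding:
'd': index 2 in ['a', 'c', 'd', 'e'] -> ['d', 'a', 'c', 'e']
'c': index 2 in ['d', 'a', 'c', 'e'] -> ['c', 'd', 'a', 'e']
'e': index 3 in ['c', 'd', 'a', 'e'] -> ['e', 'c', 'd', 'a']
'a': index 3 in ['e', 'c', 'd', 'a'] -> ['a', 'e', 'c', 'd']
'd': index 3 in ['a', 'e', 'c', 'd'] -> ['d', 'a', 'e', 'c']
'a': index 1 in ['d', 'a', 'e', 'c'] -> ['a', 'd', 'e', 'c']
'e': index 2 in ['a', 'd', 'e', 'c'] -> ['e', 'a', 'd', 'c']
'c': index 3 in ['e', 'a', 'd', 'c'] -> ['c', 'e', 'a', 'd']


Output: [2, 2, 3, 3, 3, 1, 2, 3]


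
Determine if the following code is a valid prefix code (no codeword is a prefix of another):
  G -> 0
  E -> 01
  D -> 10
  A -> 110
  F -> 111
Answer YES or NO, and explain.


Checking each pair (does one codeword prefix another?):
  G='0' vs E='01': prefix -- VIOLATION

NO -- this is NOT a valid prefix code. G (0) is a prefix of E (01).


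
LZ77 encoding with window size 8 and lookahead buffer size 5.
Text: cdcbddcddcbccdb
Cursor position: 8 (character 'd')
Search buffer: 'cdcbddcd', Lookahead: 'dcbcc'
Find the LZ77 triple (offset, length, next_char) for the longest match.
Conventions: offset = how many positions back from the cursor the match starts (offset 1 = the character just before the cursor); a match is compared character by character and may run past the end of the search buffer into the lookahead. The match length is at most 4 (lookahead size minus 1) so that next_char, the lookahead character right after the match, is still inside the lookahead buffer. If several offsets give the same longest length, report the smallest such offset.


Try each offset into the search buffer:
  offset=1 (pos 7, char 'd'): match length 1
  offset=2 (pos 6, char 'c'): match length 0
  offset=3 (pos 5, char 'd'): match length 2
  offset=4 (pos 4, char 'd'): match length 1
  offset=5 (pos 3, char 'b'): match length 0
  offset=6 (pos 2, char 'c'): match length 0
  offset=7 (pos 1, char 'd'): match length 3
  offset=8 (pos 0, char 'c'): match length 0
Longest match has length 3 at offset 7.
next_char = character at position 8 + 3 = 11 -> 'c'

Best match: offset=7, length=3 (matching 'dcb' starting at position 1)
LZ77 triple: (7, 3, 'c')


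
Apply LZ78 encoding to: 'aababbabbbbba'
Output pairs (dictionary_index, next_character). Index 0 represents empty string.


LZ78 encoding steps:
Dictionary: {0: ''}
Step 1: w='' (idx 0), next='a' -> output (0, 'a'), add 'a' as idx 1
Step 2: w='a' (idx 1), next='b' -> output (1, 'b'), add 'ab' as idx 2
Step 3: w='ab' (idx 2), next='b' -> output (2, 'b'), add 'abb' as idx 3
Step 4: w='abb' (idx 3), next='b' -> output (3, 'b'), add 'abbb' as idx 4
Step 5: w='' (idx 0), next='b' -> output (0, 'b'), add 'b' as idx 5
Step 6: w='b' (idx 5), next='a' -> output (5, 'a'), add 'ba' as idx 6


Encoded: [(0, 'a'), (1, 'b'), (2, 'b'), (3, 'b'), (0, 'b'), (5, 'a')]


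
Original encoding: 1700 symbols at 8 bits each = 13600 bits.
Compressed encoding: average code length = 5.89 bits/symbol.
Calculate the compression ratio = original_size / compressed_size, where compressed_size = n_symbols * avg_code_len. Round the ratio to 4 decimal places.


original_size = n_symbols * orig_bits = 1700 * 8 = 13600 bits
compressed_size = n_symbols * avg_code_len = 1700 * 5.89 = 10013.0 bits
ratio = original_size / compressed_size = 13600 / 10013.0 = 1.3582

Compression ratio = 1.3582


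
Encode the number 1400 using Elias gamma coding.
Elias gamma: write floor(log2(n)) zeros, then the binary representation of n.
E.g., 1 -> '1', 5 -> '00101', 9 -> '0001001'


num_bits = floor(log2(1400)) + 1 = 11
leading_zeros = num_bits - 1 = 10
binary(1400) = 10101111000

Elias gamma(1400) = '0000000000' + '10101111000' = 000000000010101111000 (21 bits)


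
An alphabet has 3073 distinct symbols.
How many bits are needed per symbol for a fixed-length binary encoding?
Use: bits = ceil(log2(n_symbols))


log2(3073) = 11.5854
Bracket: 2^11 = 2048 < 3073 <= 2^12 = 4096
So ceil(log2(3073)) = 12

bits = ceil(log2(3073)) = ceil(11.5854) = 12 bits


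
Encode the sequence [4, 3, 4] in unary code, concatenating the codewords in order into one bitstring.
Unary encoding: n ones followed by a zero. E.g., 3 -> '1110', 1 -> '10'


Encode each number as n ones followed by a terminating 0:
  4 -> 11110 (5 bits)
  3 -> 1110 (4 bits)
  4 -> 11110 (5 bits)
Total length = 5 + 4 + 5 = 14 bits.

Unary([4, 3, 4]) = 11110111011110 (14 bits)


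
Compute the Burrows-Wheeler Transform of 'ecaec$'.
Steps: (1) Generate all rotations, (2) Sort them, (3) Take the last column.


Rotations (sorted):
  0: $ecaec -> last char: c
  1: aec$ec -> last char: c
  2: c$ecae -> last char: e
  3: caec$e -> last char: e
  4: ec$eca -> last char: a
  5: ecaec$ -> last char: $


BWT = cceea$


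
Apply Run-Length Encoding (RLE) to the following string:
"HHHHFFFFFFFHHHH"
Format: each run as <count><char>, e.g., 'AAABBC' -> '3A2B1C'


Scanning runs left to right:
  i=0: run of 'H' x 4 -> '4H'
  i=4: run of 'F' x 7 -> '7F'
  i=11: run of 'H' x 4 -> '4H'

RLE = 4H7F4H


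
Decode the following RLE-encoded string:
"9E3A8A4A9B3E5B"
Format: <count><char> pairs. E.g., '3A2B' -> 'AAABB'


Expanding each <count><char> pair:
  9E -> 'EEEEEEEEE'
  3A -> 'AAA'
  8A -> 'AAAAAAAA'
  4A -> 'AAAA'
  9B -> 'BBBBBBBBB'
  3E -> 'EEE'
  5B -> 'BBBBB'

Decoded = EEEEEEEEEAAAAAAAAAAAAAAABBBBBBBBBEEEBBBBB


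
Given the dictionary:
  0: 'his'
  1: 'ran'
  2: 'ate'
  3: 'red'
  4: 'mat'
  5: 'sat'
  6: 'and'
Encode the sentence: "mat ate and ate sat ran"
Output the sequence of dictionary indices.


Look up each word in the dictionary:
  'mat' -> 4
  'ate' -> 2
  'and' -> 6
  'ate' -> 2
  'sat' -> 5
  'ran' -> 1

Encoded: [4, 2, 6, 2, 5, 1]


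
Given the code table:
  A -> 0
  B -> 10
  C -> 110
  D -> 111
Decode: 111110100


Decoding:
111 -> D
110 -> C
10 -> B
0 -> A


Result: DCBA


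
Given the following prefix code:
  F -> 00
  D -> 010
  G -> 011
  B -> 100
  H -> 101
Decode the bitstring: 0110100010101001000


Decoding step by step:
Bits 011 -> G
Bits 010 -> D
Bits 00 -> F
Bits 101 -> H
Bits 010 -> D
Bits 010 -> D
Bits 00 -> F


Decoded message: GDFHDDF


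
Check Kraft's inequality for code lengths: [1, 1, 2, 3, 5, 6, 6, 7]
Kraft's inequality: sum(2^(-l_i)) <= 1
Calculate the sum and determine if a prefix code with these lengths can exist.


Sum = 2^(-1) + 2^(-1) + 2^(-2) + 2^(-3) + 2^(-5) + 2^(-6) + 2^(-6) + 2^(-7)
    = 0.5 + 0.5 + 0.25 + 0.125 + 0.03125 + 0.015625 + 0.015625 + 0.0078125
    = 185/128 = 1.4453125
Since 1.4453125 > 1, Kraft's inequality is NOT satisfied.
A prefix code with these lengths CANNOT exist.

Kraft sum = 1.4453125. Not satisfied.


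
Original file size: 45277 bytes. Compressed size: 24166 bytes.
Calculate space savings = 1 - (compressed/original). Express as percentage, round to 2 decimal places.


ratio = compressed/original = 24166/45277 = 0.533737
savings = 1 - ratio = 1 - 0.533737 = 0.466263
as a percentage: 0.466263 * 100 = 46.63%

Space savings = 1 - 24166/45277 = 46.63%


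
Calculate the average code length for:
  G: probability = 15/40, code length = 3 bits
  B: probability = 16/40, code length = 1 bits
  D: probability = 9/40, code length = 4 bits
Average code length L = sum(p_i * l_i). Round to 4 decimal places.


Weighted contributions p_i * l_i:
  G: (15/40) * 3 = 45/40
  B: (16/40) * 1 = 16/40
  D: (9/40) * 4 = 36/40
Sum = (45 + 16 + 36)/40 = 97/40

L = 97/40 = 2.4250 bits/symbol


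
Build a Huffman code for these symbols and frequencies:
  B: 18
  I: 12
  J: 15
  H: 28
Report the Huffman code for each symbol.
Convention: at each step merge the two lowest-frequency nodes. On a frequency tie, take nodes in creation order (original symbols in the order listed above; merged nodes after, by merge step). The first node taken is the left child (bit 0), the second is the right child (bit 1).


Huffman tree construction:
Step 1: Merge I(12) + J(15) = 27
Step 2: Merge B(18) + (I+J)(27) = 45
Step 3: Merge H(28) + (B+(I+J))(45) = 73
Read each symbol's code off the tree from the root (left child = 0, right child = 1).

Codes:
  B: 10 (length 2)
  I: 110 (length 3)
  J: 111 (length 3)
  H: 0 (length 1)
Average code length: 145/73 = 1.9863 bits/symbol


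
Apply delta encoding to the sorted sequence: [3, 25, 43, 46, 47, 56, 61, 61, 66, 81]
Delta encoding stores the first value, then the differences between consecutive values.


First value: 3
Deltas:
  25 - 3 = 22
  43 - 25 = 18
  46 - 43 = 3
  47 - 46 = 1
  56 - 47 = 9
  61 - 56 = 5
  61 - 61 = 0
  66 - 61 = 5
  81 - 66 = 15


Delta encoded: [3, 22, 18, 3, 1, 9, 5, 0, 5, 15]


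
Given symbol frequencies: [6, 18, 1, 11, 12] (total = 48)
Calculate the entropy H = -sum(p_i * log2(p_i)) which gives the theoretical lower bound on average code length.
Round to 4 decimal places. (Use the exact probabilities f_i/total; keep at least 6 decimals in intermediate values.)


Per-symbol terms -p_i * log2(p_i) with p_i = f_i/48:
  p = 6/48 = 0.125000: log2(p) = -3.000000, -p*log2(p) = 0.375000
  p = 18/48 = 0.375000: log2(p) = -1.415037, -p*log2(p) = 0.530639
  p = 1/48 = 0.020833: log2(p) = -5.584963, -p*log2(p) = 0.116353
  p = 11/48 = 0.229167: log2(p) = -2.125531, -p*log2(p) = 0.487101
  p = 12/48 = 0.250000: log2(p) = -2.000000, -p*log2(p) = 0.500000
H = 0.375000 + 0.530639 + 0.116353 + 0.487101 + 0.500000 = 2.009093

H = 2.0091 bits/symbol


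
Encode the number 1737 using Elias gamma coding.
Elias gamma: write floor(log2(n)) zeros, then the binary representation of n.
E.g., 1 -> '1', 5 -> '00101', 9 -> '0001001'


num_bits = floor(log2(1737)) + 1 = 11
leading_zeros = num_bits - 1 = 10
binary(1737) = 11011001001

Elias gamma(1737) = '0000000000' + '11011001001' = 000000000011011001001 (21 bits)


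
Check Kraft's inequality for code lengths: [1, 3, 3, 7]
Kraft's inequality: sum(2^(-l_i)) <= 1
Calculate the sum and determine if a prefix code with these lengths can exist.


Sum = 2^(-1) + 2^(-3) + 2^(-3) + 2^(-7)
    = 0.5 + 0.125 + 0.125 + 0.0078125
    = 97/128 = 0.7578125
Since 0.7578125 <= 1, Kraft's inequality IS satisfied.
A prefix code with these lengths CAN exist.

Kraft sum = 0.7578125. Satisfied.


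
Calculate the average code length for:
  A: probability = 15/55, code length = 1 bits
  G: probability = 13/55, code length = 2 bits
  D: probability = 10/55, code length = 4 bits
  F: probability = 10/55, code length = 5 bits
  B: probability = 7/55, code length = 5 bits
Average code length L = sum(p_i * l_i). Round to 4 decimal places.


Weighted contributions p_i * l_i:
  A: (15/55) * 1 = 15/55
  G: (13/55) * 2 = 26/55
  D: (10/55) * 4 = 40/55
  F: (10/55) * 5 = 50/55
  B: (7/55) * 5 = 35/55
Sum = (15 + 26 + 40 + 50 + 35)/55 = 166/55

L = 166/55 = 3.0182 bits/symbol


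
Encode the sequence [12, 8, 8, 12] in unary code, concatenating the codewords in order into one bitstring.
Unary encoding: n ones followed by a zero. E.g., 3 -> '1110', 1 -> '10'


Encode each number as n ones followed by a terminating 0:
  12 -> 1111111111110 (13 bits)
  8 -> 111111110 (9 bits)
  8 -> 111111110 (9 bits)
  12 -> 1111111111110 (13 bits)
Total length = 13 + 9 + 9 + 13 = 44 bits.

Unary([12, 8, 8, 12]) = 11111111111101111111101111111101111111111110 (44 bits)


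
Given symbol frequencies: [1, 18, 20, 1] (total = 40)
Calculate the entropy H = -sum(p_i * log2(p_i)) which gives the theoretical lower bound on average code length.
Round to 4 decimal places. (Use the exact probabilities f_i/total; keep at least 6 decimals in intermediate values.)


Per-symbol terms -p_i * log2(p_i) with p_i = f_i/40:
  p = 1/40 = 0.025000: log2(p) = -5.321928, -p*log2(p) = 0.133048
  p = 18/40 = 0.450000: log2(p) = -1.152003, -p*log2(p) = 0.518401
  p = 20/40 = 0.500000: log2(p) = -1.000000, -p*log2(p) = 0.500000
  p = 1/40 = 0.025000: log2(p) = -5.321928, -p*log2(p) = 0.133048
H = 0.133048 + 0.518401 + 0.500000 + 0.133048 = 1.284497

H = 1.2845 bits/symbol
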